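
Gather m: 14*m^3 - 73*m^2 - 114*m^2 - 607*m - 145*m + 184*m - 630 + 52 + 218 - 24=14*m^3 - 187*m^2 - 568*m - 384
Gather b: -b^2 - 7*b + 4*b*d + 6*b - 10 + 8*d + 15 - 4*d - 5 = -b^2 + b*(4*d - 1) + 4*d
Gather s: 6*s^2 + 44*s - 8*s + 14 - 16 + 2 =6*s^2 + 36*s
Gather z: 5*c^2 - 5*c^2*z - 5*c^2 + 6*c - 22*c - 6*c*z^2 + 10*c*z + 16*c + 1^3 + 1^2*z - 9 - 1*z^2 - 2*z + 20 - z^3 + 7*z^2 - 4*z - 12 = -z^3 + z^2*(6 - 6*c) + z*(-5*c^2 + 10*c - 5)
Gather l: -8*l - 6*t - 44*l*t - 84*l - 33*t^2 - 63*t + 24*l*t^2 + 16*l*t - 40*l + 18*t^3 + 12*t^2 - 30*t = l*(24*t^2 - 28*t - 132) + 18*t^3 - 21*t^2 - 99*t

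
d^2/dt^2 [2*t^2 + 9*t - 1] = 4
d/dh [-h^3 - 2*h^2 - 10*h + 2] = -3*h^2 - 4*h - 10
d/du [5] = 0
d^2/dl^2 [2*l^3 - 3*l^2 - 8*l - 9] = 12*l - 6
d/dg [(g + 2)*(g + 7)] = 2*g + 9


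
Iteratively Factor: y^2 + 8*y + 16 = (y + 4)*(y + 4)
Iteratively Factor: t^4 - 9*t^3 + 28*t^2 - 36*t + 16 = (t - 2)*(t^3 - 7*t^2 + 14*t - 8) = (t - 2)*(t - 1)*(t^2 - 6*t + 8) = (t - 2)^2*(t - 1)*(t - 4)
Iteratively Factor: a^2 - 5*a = (a)*(a - 5)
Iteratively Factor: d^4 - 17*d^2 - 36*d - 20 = (d - 5)*(d^3 + 5*d^2 + 8*d + 4) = (d - 5)*(d + 1)*(d^2 + 4*d + 4) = (d - 5)*(d + 1)*(d + 2)*(d + 2)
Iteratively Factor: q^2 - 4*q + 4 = (q - 2)*(q - 2)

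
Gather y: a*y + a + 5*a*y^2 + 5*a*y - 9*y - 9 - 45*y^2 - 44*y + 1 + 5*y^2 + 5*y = a + y^2*(5*a - 40) + y*(6*a - 48) - 8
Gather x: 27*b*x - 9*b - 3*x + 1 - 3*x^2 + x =-9*b - 3*x^2 + x*(27*b - 2) + 1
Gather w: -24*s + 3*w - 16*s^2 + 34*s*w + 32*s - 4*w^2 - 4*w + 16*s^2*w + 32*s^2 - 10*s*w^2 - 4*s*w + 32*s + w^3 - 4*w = 16*s^2 + 40*s + w^3 + w^2*(-10*s - 4) + w*(16*s^2 + 30*s - 5)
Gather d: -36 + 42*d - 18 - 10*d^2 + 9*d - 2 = -10*d^2 + 51*d - 56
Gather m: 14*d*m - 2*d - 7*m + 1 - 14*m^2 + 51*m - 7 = -2*d - 14*m^2 + m*(14*d + 44) - 6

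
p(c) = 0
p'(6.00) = 0.00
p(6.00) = 0.00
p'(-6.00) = 0.00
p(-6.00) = 0.00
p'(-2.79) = 0.00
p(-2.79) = 0.00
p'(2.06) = 0.00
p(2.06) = 0.00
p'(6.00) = 0.00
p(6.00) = 0.00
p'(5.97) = 0.00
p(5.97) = 0.00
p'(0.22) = 0.00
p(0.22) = 0.00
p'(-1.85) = 0.00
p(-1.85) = 0.00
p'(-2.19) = 0.00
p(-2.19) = 0.00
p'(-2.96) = 0.00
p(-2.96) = 0.00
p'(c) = 0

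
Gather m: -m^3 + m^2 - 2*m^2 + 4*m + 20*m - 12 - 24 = -m^3 - m^2 + 24*m - 36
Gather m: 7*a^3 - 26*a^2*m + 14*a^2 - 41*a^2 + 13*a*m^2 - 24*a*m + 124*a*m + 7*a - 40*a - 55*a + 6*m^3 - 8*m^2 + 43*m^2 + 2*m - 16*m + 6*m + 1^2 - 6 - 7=7*a^3 - 27*a^2 - 88*a + 6*m^3 + m^2*(13*a + 35) + m*(-26*a^2 + 100*a - 8) - 12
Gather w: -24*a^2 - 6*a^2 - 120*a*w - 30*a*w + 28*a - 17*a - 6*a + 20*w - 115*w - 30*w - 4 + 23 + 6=-30*a^2 + 5*a + w*(-150*a - 125) + 25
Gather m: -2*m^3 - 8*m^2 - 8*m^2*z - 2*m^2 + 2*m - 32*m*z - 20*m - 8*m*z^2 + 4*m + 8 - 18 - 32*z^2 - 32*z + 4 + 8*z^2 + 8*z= -2*m^3 + m^2*(-8*z - 10) + m*(-8*z^2 - 32*z - 14) - 24*z^2 - 24*z - 6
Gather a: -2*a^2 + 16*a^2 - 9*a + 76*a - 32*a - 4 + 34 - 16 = 14*a^2 + 35*a + 14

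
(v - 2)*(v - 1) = v^2 - 3*v + 2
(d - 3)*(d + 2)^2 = d^3 + d^2 - 8*d - 12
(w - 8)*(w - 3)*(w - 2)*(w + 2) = w^4 - 11*w^3 + 20*w^2 + 44*w - 96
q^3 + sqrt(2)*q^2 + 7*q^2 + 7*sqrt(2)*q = q*(q + 7)*(q + sqrt(2))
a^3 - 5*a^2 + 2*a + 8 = (a - 4)*(a - 2)*(a + 1)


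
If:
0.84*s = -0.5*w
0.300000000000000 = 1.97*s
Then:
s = 0.15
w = -0.26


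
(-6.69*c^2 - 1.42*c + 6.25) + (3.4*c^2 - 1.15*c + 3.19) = -3.29*c^2 - 2.57*c + 9.44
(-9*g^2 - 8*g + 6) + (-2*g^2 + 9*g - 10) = -11*g^2 + g - 4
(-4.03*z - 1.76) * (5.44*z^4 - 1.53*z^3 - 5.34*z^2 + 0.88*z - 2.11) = -21.9232*z^5 - 3.4085*z^4 + 24.213*z^3 + 5.852*z^2 + 6.9545*z + 3.7136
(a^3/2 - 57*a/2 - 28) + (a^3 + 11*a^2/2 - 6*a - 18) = 3*a^3/2 + 11*a^2/2 - 69*a/2 - 46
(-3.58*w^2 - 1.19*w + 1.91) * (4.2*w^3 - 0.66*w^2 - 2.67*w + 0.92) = -15.036*w^5 - 2.6352*w^4 + 18.366*w^3 - 1.3769*w^2 - 6.1945*w + 1.7572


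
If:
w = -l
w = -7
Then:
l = 7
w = -7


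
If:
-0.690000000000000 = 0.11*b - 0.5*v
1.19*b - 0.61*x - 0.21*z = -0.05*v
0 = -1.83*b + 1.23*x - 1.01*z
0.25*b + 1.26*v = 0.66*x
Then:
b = 2.49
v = 1.93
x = 4.62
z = 1.12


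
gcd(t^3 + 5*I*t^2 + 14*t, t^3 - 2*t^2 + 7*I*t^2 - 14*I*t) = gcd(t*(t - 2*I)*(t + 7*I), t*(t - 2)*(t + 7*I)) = t^2 + 7*I*t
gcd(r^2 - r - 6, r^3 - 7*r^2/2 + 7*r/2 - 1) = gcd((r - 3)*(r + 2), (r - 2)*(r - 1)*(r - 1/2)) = 1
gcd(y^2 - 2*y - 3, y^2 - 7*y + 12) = y - 3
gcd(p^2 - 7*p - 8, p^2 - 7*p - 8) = p^2 - 7*p - 8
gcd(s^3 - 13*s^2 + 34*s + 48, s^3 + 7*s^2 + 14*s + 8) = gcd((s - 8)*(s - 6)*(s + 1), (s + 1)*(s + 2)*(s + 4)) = s + 1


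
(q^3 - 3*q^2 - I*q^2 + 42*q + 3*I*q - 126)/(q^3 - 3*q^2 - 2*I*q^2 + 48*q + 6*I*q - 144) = (q - 7*I)/(q - 8*I)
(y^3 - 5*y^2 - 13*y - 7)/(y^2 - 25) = (y^3 - 5*y^2 - 13*y - 7)/(y^2 - 25)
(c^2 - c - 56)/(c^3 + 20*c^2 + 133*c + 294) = (c - 8)/(c^2 + 13*c + 42)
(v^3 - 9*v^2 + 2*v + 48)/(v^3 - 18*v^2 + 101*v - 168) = (v + 2)/(v - 7)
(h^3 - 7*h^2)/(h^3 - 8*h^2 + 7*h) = h/(h - 1)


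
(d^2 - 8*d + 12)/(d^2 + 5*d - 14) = (d - 6)/(d + 7)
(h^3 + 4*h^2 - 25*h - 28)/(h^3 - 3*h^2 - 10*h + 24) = (h^2 + 8*h + 7)/(h^2 + h - 6)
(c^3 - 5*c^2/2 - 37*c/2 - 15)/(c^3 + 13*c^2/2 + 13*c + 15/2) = (c - 6)/(c + 3)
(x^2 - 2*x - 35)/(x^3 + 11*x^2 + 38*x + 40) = (x - 7)/(x^2 + 6*x + 8)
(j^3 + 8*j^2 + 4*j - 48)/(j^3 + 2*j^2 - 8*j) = (j + 6)/j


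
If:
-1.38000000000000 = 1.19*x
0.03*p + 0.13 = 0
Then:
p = -4.33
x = -1.16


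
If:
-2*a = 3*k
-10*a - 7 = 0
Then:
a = -7/10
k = 7/15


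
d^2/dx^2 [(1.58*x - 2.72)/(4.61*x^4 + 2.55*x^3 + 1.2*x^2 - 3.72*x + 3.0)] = (402.939816*x^7 - 858.9352*x^6 - 845.16174*x^5 - 291.505104*x^4 - 349.089744*x^3 + 437.67792*x^2 + 163.57248*x - 20.431296)/(97.972181*x^12 + 162.578565*x^11 + 166.437135*x^10 - 135.952461*x^9 - 27.78966*x^8 + 26.57286*x^7 + 282.912372*x^6 - 163.81224*x^5 + 16.50024*x^4 - 62.980848*x^3 + 156.9456*x^2 - 100.44*x + 27.0)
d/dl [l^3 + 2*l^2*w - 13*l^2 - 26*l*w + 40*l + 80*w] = 3*l^2 + 4*l*w - 26*l - 26*w + 40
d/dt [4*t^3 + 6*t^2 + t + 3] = 12*t^2 + 12*t + 1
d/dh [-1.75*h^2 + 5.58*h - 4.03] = 5.58 - 3.5*h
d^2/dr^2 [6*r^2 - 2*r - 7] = 12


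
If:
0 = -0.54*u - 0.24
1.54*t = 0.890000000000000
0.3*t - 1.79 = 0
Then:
No Solution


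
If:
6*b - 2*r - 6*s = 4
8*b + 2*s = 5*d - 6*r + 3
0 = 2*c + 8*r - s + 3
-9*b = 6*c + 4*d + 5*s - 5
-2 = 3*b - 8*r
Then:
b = 142/83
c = -779/166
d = 291/83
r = 74/83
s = 62/83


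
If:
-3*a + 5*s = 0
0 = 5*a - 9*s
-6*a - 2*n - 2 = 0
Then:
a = 0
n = -1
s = 0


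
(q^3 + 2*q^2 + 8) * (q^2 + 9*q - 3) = q^5 + 11*q^4 + 15*q^3 + 2*q^2 + 72*q - 24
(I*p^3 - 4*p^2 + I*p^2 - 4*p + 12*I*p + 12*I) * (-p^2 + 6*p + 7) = -I*p^5 + 4*p^4 + 5*I*p^4 - 20*p^3 + I*p^3 - 52*p^2 + 67*I*p^2 - 28*p + 156*I*p + 84*I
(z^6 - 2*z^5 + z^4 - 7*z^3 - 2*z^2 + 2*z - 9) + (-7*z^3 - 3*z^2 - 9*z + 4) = z^6 - 2*z^5 + z^4 - 14*z^3 - 5*z^2 - 7*z - 5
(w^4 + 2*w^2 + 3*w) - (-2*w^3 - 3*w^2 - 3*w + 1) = w^4 + 2*w^3 + 5*w^2 + 6*w - 1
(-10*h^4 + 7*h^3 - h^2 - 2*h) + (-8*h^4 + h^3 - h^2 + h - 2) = -18*h^4 + 8*h^3 - 2*h^2 - h - 2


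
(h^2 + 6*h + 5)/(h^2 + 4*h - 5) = (h + 1)/(h - 1)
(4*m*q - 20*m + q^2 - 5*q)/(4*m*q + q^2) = (q - 5)/q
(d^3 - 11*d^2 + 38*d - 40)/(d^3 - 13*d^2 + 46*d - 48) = (d^2 - 9*d + 20)/(d^2 - 11*d + 24)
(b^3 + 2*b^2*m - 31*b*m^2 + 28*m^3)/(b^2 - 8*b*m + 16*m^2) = (b^2 + 6*b*m - 7*m^2)/(b - 4*m)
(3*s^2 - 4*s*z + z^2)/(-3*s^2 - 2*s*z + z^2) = (-s + z)/(s + z)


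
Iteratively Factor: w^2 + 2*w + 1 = (w + 1)*(w + 1)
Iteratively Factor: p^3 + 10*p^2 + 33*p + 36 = (p + 3)*(p^2 + 7*p + 12) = (p + 3)^2*(p + 4)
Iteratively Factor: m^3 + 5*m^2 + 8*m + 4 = (m + 1)*(m^2 + 4*m + 4) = (m + 1)*(m + 2)*(m + 2)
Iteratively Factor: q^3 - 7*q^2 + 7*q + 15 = (q - 3)*(q^2 - 4*q - 5) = (q - 5)*(q - 3)*(q + 1)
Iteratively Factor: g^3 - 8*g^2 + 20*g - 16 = (g - 2)*(g^2 - 6*g + 8) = (g - 2)^2*(g - 4)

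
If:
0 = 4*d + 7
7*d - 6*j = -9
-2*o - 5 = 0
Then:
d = -7/4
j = -13/24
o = -5/2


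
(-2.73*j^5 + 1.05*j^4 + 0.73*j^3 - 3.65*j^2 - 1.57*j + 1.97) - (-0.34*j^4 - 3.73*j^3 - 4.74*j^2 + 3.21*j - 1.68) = -2.73*j^5 + 1.39*j^4 + 4.46*j^3 + 1.09*j^2 - 4.78*j + 3.65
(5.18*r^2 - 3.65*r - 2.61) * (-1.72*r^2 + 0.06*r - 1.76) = -8.9096*r^4 + 6.5888*r^3 - 4.8466*r^2 + 6.2674*r + 4.5936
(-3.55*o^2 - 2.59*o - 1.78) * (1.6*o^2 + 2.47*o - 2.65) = -5.68*o^4 - 12.9125*o^3 + 0.162199999999998*o^2 + 2.4669*o + 4.717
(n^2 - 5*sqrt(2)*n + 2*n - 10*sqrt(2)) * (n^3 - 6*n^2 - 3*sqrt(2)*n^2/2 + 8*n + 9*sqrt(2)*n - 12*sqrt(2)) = n^5 - 13*sqrt(2)*n^4/2 - 4*n^4 + 11*n^3 + 26*sqrt(2)*n^3 - 44*n^2 + 26*sqrt(2)*n^2 - 104*sqrt(2)*n - 60*n + 240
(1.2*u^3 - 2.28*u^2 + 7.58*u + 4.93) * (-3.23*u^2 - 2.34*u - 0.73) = -3.876*u^5 + 4.5564*u^4 - 20.0242*u^3 - 31.9967*u^2 - 17.0696*u - 3.5989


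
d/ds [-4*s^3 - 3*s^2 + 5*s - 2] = -12*s^2 - 6*s + 5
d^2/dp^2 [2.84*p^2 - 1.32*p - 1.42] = 5.68000000000000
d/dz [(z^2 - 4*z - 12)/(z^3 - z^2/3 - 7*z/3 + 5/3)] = 3*(-3*z^3 + 21*z^2 + 118*z + 104)/(9*z^5 + 3*z^4 - 38*z^3 + 6*z^2 + 45*z - 25)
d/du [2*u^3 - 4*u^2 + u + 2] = 6*u^2 - 8*u + 1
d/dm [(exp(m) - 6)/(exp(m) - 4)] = 2*exp(m)/(exp(m) - 4)^2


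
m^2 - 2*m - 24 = (m - 6)*(m + 4)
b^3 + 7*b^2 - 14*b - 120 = (b - 4)*(b + 5)*(b + 6)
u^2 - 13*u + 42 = (u - 7)*(u - 6)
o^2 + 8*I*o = o*(o + 8*I)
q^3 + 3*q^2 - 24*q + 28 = (q - 2)^2*(q + 7)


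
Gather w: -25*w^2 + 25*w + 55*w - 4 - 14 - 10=-25*w^2 + 80*w - 28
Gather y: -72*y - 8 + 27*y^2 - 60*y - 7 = 27*y^2 - 132*y - 15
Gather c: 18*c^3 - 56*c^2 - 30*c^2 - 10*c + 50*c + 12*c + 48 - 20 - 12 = 18*c^3 - 86*c^2 + 52*c + 16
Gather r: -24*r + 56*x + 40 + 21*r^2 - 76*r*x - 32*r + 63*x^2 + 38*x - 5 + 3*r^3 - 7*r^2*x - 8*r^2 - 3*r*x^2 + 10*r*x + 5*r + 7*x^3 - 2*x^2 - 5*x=3*r^3 + r^2*(13 - 7*x) + r*(-3*x^2 - 66*x - 51) + 7*x^3 + 61*x^2 + 89*x + 35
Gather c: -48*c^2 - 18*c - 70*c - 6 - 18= -48*c^2 - 88*c - 24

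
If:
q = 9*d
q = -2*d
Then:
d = 0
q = 0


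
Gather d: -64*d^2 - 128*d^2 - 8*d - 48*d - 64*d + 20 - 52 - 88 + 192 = -192*d^2 - 120*d + 72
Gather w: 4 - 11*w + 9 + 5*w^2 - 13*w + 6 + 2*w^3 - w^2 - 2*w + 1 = 2*w^3 + 4*w^2 - 26*w + 20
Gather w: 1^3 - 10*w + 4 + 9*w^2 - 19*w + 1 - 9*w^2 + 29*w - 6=0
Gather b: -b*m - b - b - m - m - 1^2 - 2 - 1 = b*(-m - 2) - 2*m - 4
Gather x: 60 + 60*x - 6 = 60*x + 54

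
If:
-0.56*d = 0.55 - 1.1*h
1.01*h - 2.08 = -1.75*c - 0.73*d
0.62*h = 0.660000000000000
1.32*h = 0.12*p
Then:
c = 0.11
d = 1.11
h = 1.06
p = 11.71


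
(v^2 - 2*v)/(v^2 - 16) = v*(v - 2)/(v^2 - 16)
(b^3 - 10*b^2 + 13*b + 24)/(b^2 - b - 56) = (b^2 - 2*b - 3)/(b + 7)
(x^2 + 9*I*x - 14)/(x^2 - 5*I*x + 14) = (x + 7*I)/(x - 7*I)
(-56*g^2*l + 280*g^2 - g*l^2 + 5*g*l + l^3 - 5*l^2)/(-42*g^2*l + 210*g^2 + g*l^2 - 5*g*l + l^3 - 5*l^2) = (8*g - l)/(6*g - l)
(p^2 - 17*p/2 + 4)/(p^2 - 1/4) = 2*(p - 8)/(2*p + 1)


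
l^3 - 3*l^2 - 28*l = l*(l - 7)*(l + 4)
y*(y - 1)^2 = y^3 - 2*y^2 + y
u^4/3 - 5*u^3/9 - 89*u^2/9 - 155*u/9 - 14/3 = (u/3 + 1)*(u - 7)*(u + 1/3)*(u + 2)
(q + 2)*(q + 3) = q^2 + 5*q + 6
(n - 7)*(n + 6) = n^2 - n - 42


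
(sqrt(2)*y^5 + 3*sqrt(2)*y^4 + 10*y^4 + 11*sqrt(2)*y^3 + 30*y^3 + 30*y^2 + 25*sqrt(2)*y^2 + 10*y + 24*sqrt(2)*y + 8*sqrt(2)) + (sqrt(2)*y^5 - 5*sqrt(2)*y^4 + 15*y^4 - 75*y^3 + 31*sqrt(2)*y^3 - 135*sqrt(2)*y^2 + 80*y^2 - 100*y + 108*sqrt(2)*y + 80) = 2*sqrt(2)*y^5 - 2*sqrt(2)*y^4 + 25*y^4 - 45*y^3 + 42*sqrt(2)*y^3 - 110*sqrt(2)*y^2 + 110*y^2 - 90*y + 132*sqrt(2)*y + 8*sqrt(2) + 80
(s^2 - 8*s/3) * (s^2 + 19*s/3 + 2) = s^4 + 11*s^3/3 - 134*s^2/9 - 16*s/3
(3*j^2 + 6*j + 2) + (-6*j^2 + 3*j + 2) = -3*j^2 + 9*j + 4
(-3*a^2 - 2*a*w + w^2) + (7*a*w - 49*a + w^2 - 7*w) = -3*a^2 + 5*a*w - 49*a + 2*w^2 - 7*w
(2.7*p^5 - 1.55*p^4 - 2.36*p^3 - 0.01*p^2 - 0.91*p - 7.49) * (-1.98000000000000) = -5.346*p^5 + 3.069*p^4 + 4.6728*p^3 + 0.0198*p^2 + 1.8018*p + 14.8302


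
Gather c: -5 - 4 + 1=-8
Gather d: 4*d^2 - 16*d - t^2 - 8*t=4*d^2 - 16*d - t^2 - 8*t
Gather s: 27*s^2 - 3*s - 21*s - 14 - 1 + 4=27*s^2 - 24*s - 11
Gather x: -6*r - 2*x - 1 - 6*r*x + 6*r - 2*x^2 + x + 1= -2*x^2 + x*(-6*r - 1)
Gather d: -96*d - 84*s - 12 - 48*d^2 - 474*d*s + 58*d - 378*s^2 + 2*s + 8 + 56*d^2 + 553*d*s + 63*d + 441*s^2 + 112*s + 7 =8*d^2 + d*(79*s + 25) + 63*s^2 + 30*s + 3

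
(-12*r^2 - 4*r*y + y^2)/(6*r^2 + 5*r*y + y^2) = (-6*r + y)/(3*r + y)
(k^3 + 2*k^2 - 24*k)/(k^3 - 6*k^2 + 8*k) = (k + 6)/(k - 2)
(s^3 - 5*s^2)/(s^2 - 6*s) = s*(s - 5)/(s - 6)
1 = 1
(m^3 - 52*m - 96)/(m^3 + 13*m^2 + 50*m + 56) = (m^2 - 2*m - 48)/(m^2 + 11*m + 28)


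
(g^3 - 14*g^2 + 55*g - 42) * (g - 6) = g^4 - 20*g^3 + 139*g^2 - 372*g + 252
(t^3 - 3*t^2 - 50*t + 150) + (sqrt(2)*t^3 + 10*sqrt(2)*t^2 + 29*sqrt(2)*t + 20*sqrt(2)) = t^3 + sqrt(2)*t^3 - 3*t^2 + 10*sqrt(2)*t^2 - 50*t + 29*sqrt(2)*t + 20*sqrt(2) + 150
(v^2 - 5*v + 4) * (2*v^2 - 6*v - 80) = 2*v^4 - 16*v^3 - 42*v^2 + 376*v - 320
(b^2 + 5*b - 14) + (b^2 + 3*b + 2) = 2*b^2 + 8*b - 12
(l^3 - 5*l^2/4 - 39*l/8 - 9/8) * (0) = 0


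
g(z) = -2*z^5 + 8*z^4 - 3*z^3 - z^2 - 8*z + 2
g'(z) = -10*z^4 + 32*z^3 - 9*z^2 - 2*z - 8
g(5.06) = -1842.50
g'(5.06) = -2658.26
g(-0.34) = 4.84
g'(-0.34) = -9.75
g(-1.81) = 155.71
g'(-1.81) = -330.94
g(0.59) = -2.86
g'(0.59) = -6.95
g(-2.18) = 324.92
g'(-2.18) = -603.79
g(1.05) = -3.80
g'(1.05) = 4.87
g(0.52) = -2.34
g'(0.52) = -7.71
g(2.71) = 52.42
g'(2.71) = 18.01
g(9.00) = -67948.00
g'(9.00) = -43037.00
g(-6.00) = 26582.00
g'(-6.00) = -20192.00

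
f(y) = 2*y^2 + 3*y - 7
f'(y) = 4*y + 3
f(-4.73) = 23.56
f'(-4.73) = -15.92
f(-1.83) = -5.79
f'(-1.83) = -4.32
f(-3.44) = 6.35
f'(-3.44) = -10.76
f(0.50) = -5.00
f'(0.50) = 5.00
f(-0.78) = -8.12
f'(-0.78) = -0.12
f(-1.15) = -7.80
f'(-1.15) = -1.60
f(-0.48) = -7.98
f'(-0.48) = 1.08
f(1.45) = 1.56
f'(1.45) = 8.80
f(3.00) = 20.00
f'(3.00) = 15.00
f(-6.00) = 47.00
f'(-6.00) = -21.00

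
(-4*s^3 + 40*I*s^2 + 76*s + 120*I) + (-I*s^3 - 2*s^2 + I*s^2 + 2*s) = -4*s^3 - I*s^3 - 2*s^2 + 41*I*s^2 + 78*s + 120*I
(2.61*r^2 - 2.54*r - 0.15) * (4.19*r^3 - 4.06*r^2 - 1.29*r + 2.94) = 10.9359*r^5 - 21.2392*r^4 + 6.317*r^3 + 11.559*r^2 - 7.2741*r - 0.441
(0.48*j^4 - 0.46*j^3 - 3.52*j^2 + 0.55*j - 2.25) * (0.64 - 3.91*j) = -1.8768*j^5 + 2.1058*j^4 + 13.4688*j^3 - 4.4033*j^2 + 9.1495*j - 1.44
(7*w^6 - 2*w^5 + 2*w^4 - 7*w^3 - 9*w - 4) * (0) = 0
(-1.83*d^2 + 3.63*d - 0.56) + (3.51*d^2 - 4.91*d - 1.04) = 1.68*d^2 - 1.28*d - 1.6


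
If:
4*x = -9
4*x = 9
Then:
No Solution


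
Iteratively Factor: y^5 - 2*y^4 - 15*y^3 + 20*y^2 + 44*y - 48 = (y + 3)*(y^4 - 5*y^3 + 20*y - 16) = (y + 2)*(y + 3)*(y^3 - 7*y^2 + 14*y - 8) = (y - 2)*(y + 2)*(y + 3)*(y^2 - 5*y + 4) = (y - 4)*(y - 2)*(y + 2)*(y + 3)*(y - 1)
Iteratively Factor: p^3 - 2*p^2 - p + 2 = (p + 1)*(p^2 - 3*p + 2) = (p - 2)*(p + 1)*(p - 1)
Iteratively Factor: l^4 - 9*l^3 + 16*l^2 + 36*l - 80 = (l + 2)*(l^3 - 11*l^2 + 38*l - 40) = (l - 5)*(l + 2)*(l^2 - 6*l + 8) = (l - 5)*(l - 2)*(l + 2)*(l - 4)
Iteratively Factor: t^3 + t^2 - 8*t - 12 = (t + 2)*(t^2 - t - 6) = (t - 3)*(t + 2)*(t + 2)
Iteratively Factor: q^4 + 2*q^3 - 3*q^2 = (q + 3)*(q^3 - q^2) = q*(q + 3)*(q^2 - q) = q*(q - 1)*(q + 3)*(q)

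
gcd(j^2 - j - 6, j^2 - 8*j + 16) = 1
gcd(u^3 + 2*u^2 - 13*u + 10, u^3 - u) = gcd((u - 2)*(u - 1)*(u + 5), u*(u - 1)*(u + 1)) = u - 1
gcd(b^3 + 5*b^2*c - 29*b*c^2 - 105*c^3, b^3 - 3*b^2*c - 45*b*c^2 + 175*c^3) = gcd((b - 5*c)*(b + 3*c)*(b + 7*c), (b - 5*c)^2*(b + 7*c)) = b^2 + 2*b*c - 35*c^2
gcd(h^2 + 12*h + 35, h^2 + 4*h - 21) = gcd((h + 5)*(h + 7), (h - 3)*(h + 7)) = h + 7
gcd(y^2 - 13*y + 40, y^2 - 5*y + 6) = 1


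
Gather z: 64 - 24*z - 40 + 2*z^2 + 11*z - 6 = 2*z^2 - 13*z + 18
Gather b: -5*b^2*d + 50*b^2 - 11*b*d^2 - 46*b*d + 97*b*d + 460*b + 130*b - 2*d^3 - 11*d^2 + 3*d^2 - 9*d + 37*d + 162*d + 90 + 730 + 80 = b^2*(50 - 5*d) + b*(-11*d^2 + 51*d + 590) - 2*d^3 - 8*d^2 + 190*d + 900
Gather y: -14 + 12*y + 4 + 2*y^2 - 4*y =2*y^2 + 8*y - 10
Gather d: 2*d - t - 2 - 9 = 2*d - t - 11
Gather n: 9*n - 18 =9*n - 18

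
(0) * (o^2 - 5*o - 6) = 0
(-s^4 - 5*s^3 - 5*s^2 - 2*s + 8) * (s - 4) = -s^5 - s^4 + 15*s^3 + 18*s^2 + 16*s - 32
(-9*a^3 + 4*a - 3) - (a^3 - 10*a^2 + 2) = -10*a^3 + 10*a^2 + 4*a - 5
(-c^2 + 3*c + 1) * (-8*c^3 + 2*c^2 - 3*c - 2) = 8*c^5 - 26*c^4 + c^3 - 5*c^2 - 9*c - 2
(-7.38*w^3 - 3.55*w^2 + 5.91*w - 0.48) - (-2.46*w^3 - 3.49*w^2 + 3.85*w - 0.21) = -4.92*w^3 - 0.0599999999999996*w^2 + 2.06*w - 0.27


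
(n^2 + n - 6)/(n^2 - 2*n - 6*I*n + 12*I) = (n + 3)/(n - 6*I)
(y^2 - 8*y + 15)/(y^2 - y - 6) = (y - 5)/(y + 2)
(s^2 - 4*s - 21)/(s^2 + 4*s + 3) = (s - 7)/(s + 1)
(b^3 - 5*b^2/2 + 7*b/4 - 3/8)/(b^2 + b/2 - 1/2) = (b^2 - 2*b + 3/4)/(b + 1)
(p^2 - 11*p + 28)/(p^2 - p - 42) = (p - 4)/(p + 6)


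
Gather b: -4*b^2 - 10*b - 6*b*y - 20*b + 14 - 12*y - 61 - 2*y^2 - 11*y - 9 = -4*b^2 + b*(-6*y - 30) - 2*y^2 - 23*y - 56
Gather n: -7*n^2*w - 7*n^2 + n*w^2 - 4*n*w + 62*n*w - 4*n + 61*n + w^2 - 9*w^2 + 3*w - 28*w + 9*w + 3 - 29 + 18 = n^2*(-7*w - 7) + n*(w^2 + 58*w + 57) - 8*w^2 - 16*w - 8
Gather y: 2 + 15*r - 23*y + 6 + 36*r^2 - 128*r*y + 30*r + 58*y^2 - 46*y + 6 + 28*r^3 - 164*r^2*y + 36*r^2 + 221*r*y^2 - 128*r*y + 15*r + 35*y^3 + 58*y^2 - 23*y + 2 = 28*r^3 + 72*r^2 + 60*r + 35*y^3 + y^2*(221*r + 116) + y*(-164*r^2 - 256*r - 92) + 16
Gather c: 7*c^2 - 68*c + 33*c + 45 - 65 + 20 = 7*c^2 - 35*c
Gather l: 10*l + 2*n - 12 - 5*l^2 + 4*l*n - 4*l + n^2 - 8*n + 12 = -5*l^2 + l*(4*n + 6) + n^2 - 6*n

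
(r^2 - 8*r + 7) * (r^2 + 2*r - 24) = r^4 - 6*r^3 - 33*r^2 + 206*r - 168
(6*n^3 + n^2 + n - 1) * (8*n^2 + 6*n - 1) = 48*n^5 + 44*n^4 + 8*n^3 - 3*n^2 - 7*n + 1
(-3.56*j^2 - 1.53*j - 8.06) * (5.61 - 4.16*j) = 14.8096*j^3 - 13.6068*j^2 + 24.9463*j - 45.2166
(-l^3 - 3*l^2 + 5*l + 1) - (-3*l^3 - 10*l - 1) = 2*l^3 - 3*l^2 + 15*l + 2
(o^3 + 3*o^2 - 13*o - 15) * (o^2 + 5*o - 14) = o^5 + 8*o^4 - 12*o^3 - 122*o^2 + 107*o + 210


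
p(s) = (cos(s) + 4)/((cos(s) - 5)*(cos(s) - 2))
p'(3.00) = -0.02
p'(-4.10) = -0.17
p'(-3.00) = 0.02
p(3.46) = 0.17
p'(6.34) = -0.10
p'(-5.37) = -0.70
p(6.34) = 1.25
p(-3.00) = 0.17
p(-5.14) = 0.61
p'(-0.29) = 0.47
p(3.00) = 0.17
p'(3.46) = 0.05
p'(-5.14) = -0.59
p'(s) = -sin(s)/((cos(s) - 5)*(cos(s) - 2)) + (cos(s) + 4)*sin(s)/((cos(s) - 5)*(cos(s) - 2)^2) + (cos(s) + 4)*sin(s)/((cos(s) - 5)^2*(cos(s) - 2))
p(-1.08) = 0.65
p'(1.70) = -0.32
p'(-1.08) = 0.63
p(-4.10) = 0.24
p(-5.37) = 0.76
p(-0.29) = 1.18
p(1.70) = 0.35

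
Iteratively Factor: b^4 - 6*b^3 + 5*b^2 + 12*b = (b + 1)*(b^3 - 7*b^2 + 12*b) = (b - 4)*(b + 1)*(b^2 - 3*b) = (b - 4)*(b - 3)*(b + 1)*(b)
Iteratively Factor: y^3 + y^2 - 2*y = (y + 2)*(y^2 - y) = (y - 1)*(y + 2)*(y)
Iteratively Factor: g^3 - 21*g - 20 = (g + 1)*(g^2 - g - 20) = (g - 5)*(g + 1)*(g + 4)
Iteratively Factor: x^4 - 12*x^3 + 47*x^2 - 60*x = (x - 4)*(x^3 - 8*x^2 + 15*x) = x*(x - 4)*(x^2 - 8*x + 15) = x*(x - 4)*(x - 3)*(x - 5)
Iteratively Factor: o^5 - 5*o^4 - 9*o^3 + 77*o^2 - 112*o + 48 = (o - 1)*(o^4 - 4*o^3 - 13*o^2 + 64*o - 48) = (o - 1)*(o + 4)*(o^3 - 8*o^2 + 19*o - 12) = (o - 4)*(o - 1)*(o + 4)*(o^2 - 4*o + 3) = (o - 4)*(o - 1)^2*(o + 4)*(o - 3)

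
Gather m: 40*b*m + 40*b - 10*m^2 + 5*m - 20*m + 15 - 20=40*b - 10*m^2 + m*(40*b - 15) - 5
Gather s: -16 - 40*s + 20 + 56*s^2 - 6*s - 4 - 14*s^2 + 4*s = 42*s^2 - 42*s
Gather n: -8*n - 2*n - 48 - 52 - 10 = -10*n - 110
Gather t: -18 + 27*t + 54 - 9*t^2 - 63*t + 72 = -9*t^2 - 36*t + 108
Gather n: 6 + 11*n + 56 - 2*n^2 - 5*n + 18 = -2*n^2 + 6*n + 80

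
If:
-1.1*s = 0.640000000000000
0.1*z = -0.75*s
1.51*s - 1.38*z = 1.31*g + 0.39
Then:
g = -5.57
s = -0.58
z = 4.36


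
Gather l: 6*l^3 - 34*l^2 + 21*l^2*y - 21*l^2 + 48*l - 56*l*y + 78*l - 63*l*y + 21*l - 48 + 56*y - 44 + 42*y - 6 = 6*l^3 + l^2*(21*y - 55) + l*(147 - 119*y) + 98*y - 98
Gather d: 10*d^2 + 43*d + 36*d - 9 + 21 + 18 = 10*d^2 + 79*d + 30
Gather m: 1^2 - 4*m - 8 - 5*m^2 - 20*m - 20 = -5*m^2 - 24*m - 27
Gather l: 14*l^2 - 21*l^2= -7*l^2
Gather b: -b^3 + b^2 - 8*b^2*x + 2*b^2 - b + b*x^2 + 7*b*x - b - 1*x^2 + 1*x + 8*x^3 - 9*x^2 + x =-b^3 + b^2*(3 - 8*x) + b*(x^2 + 7*x - 2) + 8*x^3 - 10*x^2 + 2*x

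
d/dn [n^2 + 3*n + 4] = 2*n + 3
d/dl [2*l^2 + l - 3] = 4*l + 1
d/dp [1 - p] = -1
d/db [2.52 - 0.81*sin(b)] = -0.81*cos(b)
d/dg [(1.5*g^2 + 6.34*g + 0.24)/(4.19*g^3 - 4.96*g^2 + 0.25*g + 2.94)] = (-6.285*g^4 - 53.1292*g^3 + 28.8046*g^2 + 11.2008*g + 18.5796)/(17.5561*g^6 - 41.5648*g^5 + 26.6966*g^4 + 22.1572*g^3 - 29.1023*g^2 + 1.47*g + 8.6436)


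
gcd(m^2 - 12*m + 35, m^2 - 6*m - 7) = m - 7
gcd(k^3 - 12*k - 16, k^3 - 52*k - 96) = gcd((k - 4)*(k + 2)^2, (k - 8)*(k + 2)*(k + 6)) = k + 2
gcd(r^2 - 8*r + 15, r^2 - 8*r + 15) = r^2 - 8*r + 15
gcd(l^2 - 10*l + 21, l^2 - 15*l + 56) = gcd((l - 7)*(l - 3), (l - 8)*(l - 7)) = l - 7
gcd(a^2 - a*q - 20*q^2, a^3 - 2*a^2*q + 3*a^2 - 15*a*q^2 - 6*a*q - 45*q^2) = -a + 5*q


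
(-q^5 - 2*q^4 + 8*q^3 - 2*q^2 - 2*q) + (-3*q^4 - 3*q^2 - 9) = -q^5 - 5*q^4 + 8*q^3 - 5*q^2 - 2*q - 9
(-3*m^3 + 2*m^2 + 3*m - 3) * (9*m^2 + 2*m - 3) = -27*m^5 + 12*m^4 + 40*m^3 - 27*m^2 - 15*m + 9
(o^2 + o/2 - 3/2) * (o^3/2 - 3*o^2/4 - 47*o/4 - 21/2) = o^5/2 - o^4/2 - 103*o^3/8 - 61*o^2/4 + 99*o/8 + 63/4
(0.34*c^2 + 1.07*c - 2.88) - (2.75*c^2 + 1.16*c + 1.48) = -2.41*c^2 - 0.0899999999999999*c - 4.36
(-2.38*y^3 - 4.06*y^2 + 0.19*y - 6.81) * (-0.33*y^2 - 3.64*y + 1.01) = 0.7854*y^5 + 10.003*y^4 + 12.3119*y^3 - 2.5449*y^2 + 24.9803*y - 6.8781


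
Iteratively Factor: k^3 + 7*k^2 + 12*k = (k)*(k^2 + 7*k + 12) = k*(k + 3)*(k + 4)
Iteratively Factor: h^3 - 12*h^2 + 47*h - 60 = (h - 4)*(h^2 - 8*h + 15) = (h - 4)*(h - 3)*(h - 5)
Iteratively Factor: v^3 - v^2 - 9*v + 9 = (v + 3)*(v^2 - 4*v + 3) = (v - 3)*(v + 3)*(v - 1)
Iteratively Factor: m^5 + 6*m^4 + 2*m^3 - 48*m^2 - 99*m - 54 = (m + 2)*(m^4 + 4*m^3 - 6*m^2 - 36*m - 27) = (m - 3)*(m + 2)*(m^3 + 7*m^2 + 15*m + 9) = (m - 3)*(m + 2)*(m + 3)*(m^2 + 4*m + 3) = (m - 3)*(m + 2)*(m + 3)^2*(m + 1)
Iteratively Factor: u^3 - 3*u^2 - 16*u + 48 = (u + 4)*(u^2 - 7*u + 12) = (u - 3)*(u + 4)*(u - 4)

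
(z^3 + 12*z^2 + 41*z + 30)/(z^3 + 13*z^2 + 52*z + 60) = (z + 1)/(z + 2)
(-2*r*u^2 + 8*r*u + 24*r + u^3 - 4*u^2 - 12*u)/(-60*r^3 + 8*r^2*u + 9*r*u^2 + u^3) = (u^2 - 4*u - 12)/(30*r^2 + 11*r*u + u^2)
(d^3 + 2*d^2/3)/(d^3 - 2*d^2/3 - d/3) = d*(3*d + 2)/(3*d^2 - 2*d - 1)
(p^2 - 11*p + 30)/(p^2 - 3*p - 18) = (p - 5)/(p + 3)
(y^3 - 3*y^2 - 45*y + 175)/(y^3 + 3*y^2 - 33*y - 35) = (y - 5)/(y + 1)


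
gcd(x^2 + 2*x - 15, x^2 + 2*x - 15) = x^2 + 2*x - 15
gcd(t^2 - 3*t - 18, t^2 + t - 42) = t - 6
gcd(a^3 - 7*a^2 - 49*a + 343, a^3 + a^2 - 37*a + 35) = a + 7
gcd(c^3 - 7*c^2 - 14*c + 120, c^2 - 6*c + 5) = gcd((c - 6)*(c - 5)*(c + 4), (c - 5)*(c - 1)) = c - 5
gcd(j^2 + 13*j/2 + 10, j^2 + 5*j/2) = j + 5/2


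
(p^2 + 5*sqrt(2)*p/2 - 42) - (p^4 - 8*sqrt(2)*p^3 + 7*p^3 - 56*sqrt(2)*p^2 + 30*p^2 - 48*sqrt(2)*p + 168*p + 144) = -p^4 - 7*p^3 + 8*sqrt(2)*p^3 - 29*p^2 + 56*sqrt(2)*p^2 - 168*p + 101*sqrt(2)*p/2 - 186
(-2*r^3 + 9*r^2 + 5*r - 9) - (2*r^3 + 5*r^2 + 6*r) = -4*r^3 + 4*r^2 - r - 9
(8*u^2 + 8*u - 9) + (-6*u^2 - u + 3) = 2*u^2 + 7*u - 6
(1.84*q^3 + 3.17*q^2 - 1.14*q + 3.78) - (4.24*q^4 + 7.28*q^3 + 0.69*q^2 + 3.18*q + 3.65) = -4.24*q^4 - 5.44*q^3 + 2.48*q^2 - 4.32*q + 0.13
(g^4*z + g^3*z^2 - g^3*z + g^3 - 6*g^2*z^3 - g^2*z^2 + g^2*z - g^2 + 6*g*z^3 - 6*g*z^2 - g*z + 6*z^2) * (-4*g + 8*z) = -4*g^5*z + 4*g^4*z^2 + 4*g^4*z - 4*g^4 + 32*g^3*z^3 - 4*g^3*z^2 + 4*g^3*z + 4*g^3 - 48*g^2*z^4 - 32*g^2*z^3 + 32*g^2*z^2 - 4*g^2*z + 48*g*z^4 - 48*g*z^3 - 32*g*z^2 + 48*z^3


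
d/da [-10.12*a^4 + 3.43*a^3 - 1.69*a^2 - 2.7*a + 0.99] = -40.48*a^3 + 10.29*a^2 - 3.38*a - 2.7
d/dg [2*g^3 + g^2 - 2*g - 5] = 6*g^2 + 2*g - 2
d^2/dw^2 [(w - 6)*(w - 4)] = 2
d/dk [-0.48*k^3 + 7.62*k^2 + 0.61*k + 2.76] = -1.44*k^2 + 15.24*k + 0.61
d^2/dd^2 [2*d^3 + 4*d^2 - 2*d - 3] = 12*d + 8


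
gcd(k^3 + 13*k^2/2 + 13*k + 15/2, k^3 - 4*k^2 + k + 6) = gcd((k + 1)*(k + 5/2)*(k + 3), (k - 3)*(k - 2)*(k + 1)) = k + 1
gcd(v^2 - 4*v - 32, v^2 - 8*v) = v - 8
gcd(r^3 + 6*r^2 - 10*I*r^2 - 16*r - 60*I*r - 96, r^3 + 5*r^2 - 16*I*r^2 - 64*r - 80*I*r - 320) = r - 8*I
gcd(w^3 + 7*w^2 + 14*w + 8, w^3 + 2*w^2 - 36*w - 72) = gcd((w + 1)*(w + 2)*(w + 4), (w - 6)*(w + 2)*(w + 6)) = w + 2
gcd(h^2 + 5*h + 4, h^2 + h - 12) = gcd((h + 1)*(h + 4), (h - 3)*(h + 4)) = h + 4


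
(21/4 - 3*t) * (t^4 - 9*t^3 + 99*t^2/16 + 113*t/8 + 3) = -3*t^5 + 129*t^4/4 - 1053*t^3/16 - 633*t^2/64 + 2085*t/32 + 63/4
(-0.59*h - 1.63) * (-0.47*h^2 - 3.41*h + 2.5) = 0.2773*h^3 + 2.778*h^2 + 4.0833*h - 4.075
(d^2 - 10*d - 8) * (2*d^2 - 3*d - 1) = 2*d^4 - 23*d^3 + 13*d^2 + 34*d + 8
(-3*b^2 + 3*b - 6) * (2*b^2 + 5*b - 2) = -6*b^4 - 9*b^3 + 9*b^2 - 36*b + 12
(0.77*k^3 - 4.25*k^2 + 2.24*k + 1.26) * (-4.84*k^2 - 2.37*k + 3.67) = -3.7268*k^5 + 18.7451*k^4 + 2.0568*k^3 - 27.0047*k^2 + 5.2346*k + 4.6242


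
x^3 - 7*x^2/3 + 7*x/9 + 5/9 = (x - 5/3)*(x - 1)*(x + 1/3)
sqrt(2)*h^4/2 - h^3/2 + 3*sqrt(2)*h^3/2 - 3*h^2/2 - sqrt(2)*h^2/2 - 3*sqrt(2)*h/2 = h*(h + 3)*(h - sqrt(2))*(sqrt(2)*h/2 + 1/2)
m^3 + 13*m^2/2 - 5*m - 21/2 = (m - 3/2)*(m + 1)*(m + 7)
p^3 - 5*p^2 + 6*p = p*(p - 3)*(p - 2)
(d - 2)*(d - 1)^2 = d^3 - 4*d^2 + 5*d - 2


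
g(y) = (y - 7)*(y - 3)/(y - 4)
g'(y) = (y - 7)/(y - 4) - (y - 7)*(y - 3)/(y - 4)^2 + (y - 3)/(y - 4) = (y^2 - 8*y + 19)/(y^2 - 8*y + 16)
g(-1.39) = -6.83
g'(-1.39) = 1.10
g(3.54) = 4.06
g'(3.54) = 15.18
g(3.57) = 4.55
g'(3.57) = 17.22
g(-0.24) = -5.53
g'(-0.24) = 1.17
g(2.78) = -0.76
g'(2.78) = 3.02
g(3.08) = 0.34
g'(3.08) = 4.54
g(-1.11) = -6.52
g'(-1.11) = 1.11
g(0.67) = -4.43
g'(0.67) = 1.27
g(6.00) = -1.50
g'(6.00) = 1.75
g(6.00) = -1.50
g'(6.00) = 1.75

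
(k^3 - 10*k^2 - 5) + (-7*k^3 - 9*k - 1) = -6*k^3 - 10*k^2 - 9*k - 6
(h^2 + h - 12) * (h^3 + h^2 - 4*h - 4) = h^5 + 2*h^4 - 15*h^3 - 20*h^2 + 44*h + 48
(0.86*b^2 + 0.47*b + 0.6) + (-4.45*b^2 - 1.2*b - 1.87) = -3.59*b^2 - 0.73*b - 1.27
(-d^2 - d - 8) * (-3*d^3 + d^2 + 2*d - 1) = 3*d^5 + 2*d^4 + 21*d^3 - 9*d^2 - 15*d + 8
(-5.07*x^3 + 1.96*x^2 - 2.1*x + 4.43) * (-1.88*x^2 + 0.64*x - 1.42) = 9.5316*x^5 - 6.9296*x^4 + 12.4018*x^3 - 12.4556*x^2 + 5.8172*x - 6.2906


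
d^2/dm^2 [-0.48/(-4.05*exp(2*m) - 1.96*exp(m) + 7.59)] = (-(7.776*exp(m) + 0.9408)*(4.05*exp(2*m) + 1.96*exp(m) - 7.59) + 0.48*(8.1*exp(m) + 1.96)*(16.2*exp(m) + 3.92)*exp(m))*exp(m)/(4.05*exp(2*m) + 1.96*exp(m) - 7.59)^3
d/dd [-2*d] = -2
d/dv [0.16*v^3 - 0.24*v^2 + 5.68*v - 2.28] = 0.48*v^2 - 0.48*v + 5.68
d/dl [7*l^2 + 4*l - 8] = 14*l + 4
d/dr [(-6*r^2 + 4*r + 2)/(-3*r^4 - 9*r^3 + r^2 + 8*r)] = 2*(-18*r^5 - 9*r^4 + 48*r^3 + r^2 - 2*r - 8)/(r^2*(9*r^6 + 54*r^5 + 75*r^4 - 66*r^3 - 143*r^2 + 16*r + 64))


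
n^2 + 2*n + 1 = (n + 1)^2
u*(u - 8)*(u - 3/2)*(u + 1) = u^4 - 17*u^3/2 + 5*u^2/2 + 12*u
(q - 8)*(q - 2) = q^2 - 10*q + 16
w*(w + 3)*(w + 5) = w^3 + 8*w^2 + 15*w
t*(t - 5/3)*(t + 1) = t^3 - 2*t^2/3 - 5*t/3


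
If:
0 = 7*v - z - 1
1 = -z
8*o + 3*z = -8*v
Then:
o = 3/8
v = 0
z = -1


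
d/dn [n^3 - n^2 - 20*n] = 3*n^2 - 2*n - 20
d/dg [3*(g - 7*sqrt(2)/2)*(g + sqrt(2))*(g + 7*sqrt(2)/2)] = 9*g^2 + 6*sqrt(2)*g - 147/2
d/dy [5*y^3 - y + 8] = 15*y^2 - 1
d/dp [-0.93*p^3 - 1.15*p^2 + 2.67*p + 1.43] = -2.79*p^2 - 2.3*p + 2.67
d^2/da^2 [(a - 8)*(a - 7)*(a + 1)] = 6*a - 28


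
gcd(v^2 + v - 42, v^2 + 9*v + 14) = v + 7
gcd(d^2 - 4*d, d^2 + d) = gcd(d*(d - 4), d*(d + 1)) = d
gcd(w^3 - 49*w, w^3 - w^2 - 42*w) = w^2 - 7*w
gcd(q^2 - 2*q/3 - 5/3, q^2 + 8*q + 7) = q + 1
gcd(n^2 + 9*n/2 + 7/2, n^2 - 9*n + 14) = 1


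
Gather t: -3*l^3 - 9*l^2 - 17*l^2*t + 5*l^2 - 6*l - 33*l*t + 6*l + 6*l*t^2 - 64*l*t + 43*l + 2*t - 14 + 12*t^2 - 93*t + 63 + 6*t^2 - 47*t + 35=-3*l^3 - 4*l^2 + 43*l + t^2*(6*l + 18) + t*(-17*l^2 - 97*l - 138) + 84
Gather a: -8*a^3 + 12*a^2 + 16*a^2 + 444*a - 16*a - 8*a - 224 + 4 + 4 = -8*a^3 + 28*a^2 + 420*a - 216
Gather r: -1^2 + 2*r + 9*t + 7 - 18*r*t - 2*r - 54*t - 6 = -18*r*t - 45*t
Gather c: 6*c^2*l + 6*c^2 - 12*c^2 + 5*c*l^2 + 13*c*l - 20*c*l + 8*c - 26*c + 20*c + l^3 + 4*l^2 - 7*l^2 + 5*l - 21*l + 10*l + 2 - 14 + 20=c^2*(6*l - 6) + c*(5*l^2 - 7*l + 2) + l^3 - 3*l^2 - 6*l + 8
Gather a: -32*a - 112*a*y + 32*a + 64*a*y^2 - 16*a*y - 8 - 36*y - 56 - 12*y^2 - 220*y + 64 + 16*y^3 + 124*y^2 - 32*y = a*(64*y^2 - 128*y) + 16*y^3 + 112*y^2 - 288*y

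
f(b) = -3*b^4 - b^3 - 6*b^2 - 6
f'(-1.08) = 24.58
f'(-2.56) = 212.39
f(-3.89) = -724.87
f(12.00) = -64806.00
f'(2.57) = -254.35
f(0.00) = -6.00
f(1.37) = -30.40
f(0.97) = -15.21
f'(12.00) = -21312.00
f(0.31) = -6.63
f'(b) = -12*b^3 - 3*b^2 - 12*b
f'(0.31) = -4.37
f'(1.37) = -52.93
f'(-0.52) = 7.12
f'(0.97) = -25.41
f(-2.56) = -157.39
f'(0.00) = 0.00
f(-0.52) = -7.70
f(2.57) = -193.48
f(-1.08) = -15.82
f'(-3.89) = 707.65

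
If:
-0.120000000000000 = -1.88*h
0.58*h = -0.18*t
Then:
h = 0.06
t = -0.21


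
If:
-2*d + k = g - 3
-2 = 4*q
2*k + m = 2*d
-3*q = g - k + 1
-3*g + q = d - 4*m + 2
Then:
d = 5/4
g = 41/44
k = 19/44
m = 18/11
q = -1/2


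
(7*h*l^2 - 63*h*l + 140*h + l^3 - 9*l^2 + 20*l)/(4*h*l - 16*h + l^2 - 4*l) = (7*h*l - 35*h + l^2 - 5*l)/(4*h + l)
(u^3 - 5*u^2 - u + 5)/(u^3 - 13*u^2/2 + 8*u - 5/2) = 2*(u + 1)/(2*u - 1)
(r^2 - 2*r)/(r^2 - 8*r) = (r - 2)/(r - 8)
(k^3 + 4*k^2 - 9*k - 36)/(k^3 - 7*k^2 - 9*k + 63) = (k + 4)/(k - 7)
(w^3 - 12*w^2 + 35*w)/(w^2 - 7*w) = w - 5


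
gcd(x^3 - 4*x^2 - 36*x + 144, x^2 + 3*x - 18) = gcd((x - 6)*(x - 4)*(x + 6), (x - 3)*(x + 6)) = x + 6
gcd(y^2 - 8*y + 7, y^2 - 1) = y - 1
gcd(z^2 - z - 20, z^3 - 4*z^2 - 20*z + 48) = z + 4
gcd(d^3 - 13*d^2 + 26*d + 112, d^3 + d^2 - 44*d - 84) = d^2 - 5*d - 14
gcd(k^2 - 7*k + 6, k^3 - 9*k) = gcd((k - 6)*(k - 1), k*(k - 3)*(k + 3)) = 1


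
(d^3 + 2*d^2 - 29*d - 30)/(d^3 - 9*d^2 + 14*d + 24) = (d^2 + d - 30)/(d^2 - 10*d + 24)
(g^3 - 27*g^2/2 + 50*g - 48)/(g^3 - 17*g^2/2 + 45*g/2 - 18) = (g - 8)/(g - 3)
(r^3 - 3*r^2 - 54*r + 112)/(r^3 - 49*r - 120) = (r^2 + 5*r - 14)/(r^2 + 8*r + 15)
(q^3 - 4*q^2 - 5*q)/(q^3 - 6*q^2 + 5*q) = (q + 1)/(q - 1)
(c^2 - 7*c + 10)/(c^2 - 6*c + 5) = (c - 2)/(c - 1)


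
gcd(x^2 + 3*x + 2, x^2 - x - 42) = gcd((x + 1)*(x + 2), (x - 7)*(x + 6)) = 1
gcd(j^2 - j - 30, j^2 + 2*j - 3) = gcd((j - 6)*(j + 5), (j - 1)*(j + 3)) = 1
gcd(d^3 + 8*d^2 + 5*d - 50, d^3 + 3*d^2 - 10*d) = d^2 + 3*d - 10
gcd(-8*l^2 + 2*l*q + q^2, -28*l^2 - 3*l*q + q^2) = 4*l + q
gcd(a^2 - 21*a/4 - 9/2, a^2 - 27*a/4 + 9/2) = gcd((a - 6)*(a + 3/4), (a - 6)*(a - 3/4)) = a - 6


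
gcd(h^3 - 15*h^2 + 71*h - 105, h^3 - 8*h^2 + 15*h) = h^2 - 8*h + 15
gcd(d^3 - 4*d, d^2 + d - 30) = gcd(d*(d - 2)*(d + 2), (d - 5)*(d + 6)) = 1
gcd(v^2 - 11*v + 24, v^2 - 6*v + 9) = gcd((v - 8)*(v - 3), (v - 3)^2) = v - 3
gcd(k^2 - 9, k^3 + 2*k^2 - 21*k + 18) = k - 3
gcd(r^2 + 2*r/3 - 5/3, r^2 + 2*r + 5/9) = r + 5/3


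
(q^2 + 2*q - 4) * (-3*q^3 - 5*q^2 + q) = -3*q^5 - 11*q^4 + 3*q^3 + 22*q^2 - 4*q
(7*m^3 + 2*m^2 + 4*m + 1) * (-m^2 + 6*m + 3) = -7*m^5 + 40*m^4 + 29*m^3 + 29*m^2 + 18*m + 3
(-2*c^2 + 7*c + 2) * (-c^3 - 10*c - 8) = 2*c^5 - 7*c^4 + 18*c^3 - 54*c^2 - 76*c - 16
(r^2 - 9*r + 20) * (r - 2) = r^3 - 11*r^2 + 38*r - 40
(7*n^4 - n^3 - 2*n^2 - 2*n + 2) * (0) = 0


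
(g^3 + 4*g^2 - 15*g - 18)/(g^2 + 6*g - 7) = (g^3 + 4*g^2 - 15*g - 18)/(g^2 + 6*g - 7)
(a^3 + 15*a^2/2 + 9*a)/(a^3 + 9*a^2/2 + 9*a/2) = (a + 6)/(a + 3)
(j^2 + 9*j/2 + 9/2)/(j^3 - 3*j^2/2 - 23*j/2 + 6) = (2*j + 3)/(2*j^2 - 9*j + 4)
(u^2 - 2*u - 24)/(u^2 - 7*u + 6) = (u + 4)/(u - 1)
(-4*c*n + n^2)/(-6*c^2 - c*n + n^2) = n*(4*c - n)/(6*c^2 + c*n - n^2)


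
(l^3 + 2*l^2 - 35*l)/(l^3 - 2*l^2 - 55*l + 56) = l*(l - 5)/(l^2 - 9*l + 8)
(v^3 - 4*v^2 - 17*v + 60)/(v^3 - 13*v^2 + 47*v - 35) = (v^2 + v - 12)/(v^2 - 8*v + 7)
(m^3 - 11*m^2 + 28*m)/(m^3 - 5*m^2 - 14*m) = (m - 4)/(m + 2)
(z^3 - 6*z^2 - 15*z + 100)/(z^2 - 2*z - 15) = (z^2 - z - 20)/(z + 3)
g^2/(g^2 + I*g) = g/(g + I)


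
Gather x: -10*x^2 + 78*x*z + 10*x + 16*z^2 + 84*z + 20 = -10*x^2 + x*(78*z + 10) + 16*z^2 + 84*z + 20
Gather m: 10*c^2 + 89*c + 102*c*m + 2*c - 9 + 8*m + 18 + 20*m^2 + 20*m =10*c^2 + 91*c + 20*m^2 + m*(102*c + 28) + 9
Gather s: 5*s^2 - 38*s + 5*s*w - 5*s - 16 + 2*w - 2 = 5*s^2 + s*(5*w - 43) + 2*w - 18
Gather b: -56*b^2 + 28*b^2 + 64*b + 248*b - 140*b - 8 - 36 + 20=-28*b^2 + 172*b - 24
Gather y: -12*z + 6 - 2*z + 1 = 7 - 14*z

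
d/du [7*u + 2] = 7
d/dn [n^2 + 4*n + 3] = 2*n + 4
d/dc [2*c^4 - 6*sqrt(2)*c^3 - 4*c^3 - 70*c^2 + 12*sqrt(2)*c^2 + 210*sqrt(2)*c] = 8*c^3 - 18*sqrt(2)*c^2 - 12*c^2 - 140*c + 24*sqrt(2)*c + 210*sqrt(2)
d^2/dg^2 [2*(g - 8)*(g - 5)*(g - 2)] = 12*g - 60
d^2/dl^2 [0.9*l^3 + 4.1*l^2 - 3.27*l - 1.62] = 5.4*l + 8.2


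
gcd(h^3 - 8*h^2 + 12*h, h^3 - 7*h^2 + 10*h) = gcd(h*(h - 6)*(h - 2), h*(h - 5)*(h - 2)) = h^2 - 2*h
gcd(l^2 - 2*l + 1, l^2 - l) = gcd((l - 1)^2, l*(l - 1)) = l - 1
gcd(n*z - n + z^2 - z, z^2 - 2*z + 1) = z - 1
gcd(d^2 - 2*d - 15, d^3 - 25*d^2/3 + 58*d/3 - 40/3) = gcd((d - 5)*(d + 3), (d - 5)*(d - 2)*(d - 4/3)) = d - 5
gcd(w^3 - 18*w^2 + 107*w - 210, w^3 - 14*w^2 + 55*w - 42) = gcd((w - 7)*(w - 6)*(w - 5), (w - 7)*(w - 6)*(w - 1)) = w^2 - 13*w + 42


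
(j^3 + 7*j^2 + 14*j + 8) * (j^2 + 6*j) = j^5 + 13*j^4 + 56*j^3 + 92*j^2 + 48*j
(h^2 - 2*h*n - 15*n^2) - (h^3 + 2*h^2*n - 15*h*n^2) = -h^3 - 2*h^2*n + h^2 + 15*h*n^2 - 2*h*n - 15*n^2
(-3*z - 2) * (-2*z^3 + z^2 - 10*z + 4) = 6*z^4 + z^3 + 28*z^2 + 8*z - 8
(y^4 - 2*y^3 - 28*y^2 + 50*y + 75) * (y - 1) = y^5 - 3*y^4 - 26*y^3 + 78*y^2 + 25*y - 75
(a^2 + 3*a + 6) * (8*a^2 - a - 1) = 8*a^4 + 23*a^3 + 44*a^2 - 9*a - 6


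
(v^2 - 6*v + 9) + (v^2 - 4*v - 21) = 2*v^2 - 10*v - 12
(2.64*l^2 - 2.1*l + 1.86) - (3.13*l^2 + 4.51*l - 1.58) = -0.49*l^2 - 6.61*l + 3.44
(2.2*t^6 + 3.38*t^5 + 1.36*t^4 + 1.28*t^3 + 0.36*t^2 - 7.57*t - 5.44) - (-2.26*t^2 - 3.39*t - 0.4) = 2.2*t^6 + 3.38*t^5 + 1.36*t^4 + 1.28*t^3 + 2.62*t^2 - 4.18*t - 5.04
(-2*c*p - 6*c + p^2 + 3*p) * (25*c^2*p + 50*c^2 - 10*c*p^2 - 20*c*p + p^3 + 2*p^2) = -50*c^3*p^2 - 250*c^3*p - 300*c^3 + 45*c^2*p^3 + 225*c^2*p^2 + 270*c^2*p - 12*c*p^4 - 60*c*p^3 - 72*c*p^2 + p^5 + 5*p^4 + 6*p^3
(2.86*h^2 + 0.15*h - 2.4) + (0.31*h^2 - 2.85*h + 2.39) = 3.17*h^2 - 2.7*h - 0.00999999999999979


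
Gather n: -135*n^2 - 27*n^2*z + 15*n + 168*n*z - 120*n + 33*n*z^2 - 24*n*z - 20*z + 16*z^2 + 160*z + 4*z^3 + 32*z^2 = n^2*(-27*z - 135) + n*(33*z^2 + 144*z - 105) + 4*z^3 + 48*z^2 + 140*z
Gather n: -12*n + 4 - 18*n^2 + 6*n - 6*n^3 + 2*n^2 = -6*n^3 - 16*n^2 - 6*n + 4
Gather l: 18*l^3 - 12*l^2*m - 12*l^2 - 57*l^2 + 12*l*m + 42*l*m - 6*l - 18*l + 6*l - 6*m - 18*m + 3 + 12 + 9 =18*l^3 + l^2*(-12*m - 69) + l*(54*m - 18) - 24*m + 24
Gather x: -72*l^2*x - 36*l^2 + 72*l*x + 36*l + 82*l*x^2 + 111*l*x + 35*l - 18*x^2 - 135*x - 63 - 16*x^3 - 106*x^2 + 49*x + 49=-36*l^2 + 71*l - 16*x^3 + x^2*(82*l - 124) + x*(-72*l^2 + 183*l - 86) - 14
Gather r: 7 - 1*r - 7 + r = 0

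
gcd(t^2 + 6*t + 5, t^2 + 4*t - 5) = t + 5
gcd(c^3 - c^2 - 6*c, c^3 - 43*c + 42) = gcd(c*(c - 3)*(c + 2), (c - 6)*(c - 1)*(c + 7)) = 1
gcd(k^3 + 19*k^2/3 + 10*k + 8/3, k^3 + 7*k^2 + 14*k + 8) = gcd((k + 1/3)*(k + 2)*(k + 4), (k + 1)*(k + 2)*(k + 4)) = k^2 + 6*k + 8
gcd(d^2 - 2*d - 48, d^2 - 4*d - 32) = d - 8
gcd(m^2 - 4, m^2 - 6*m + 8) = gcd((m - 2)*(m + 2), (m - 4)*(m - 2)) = m - 2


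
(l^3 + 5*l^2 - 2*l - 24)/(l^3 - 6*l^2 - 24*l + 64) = (l + 3)/(l - 8)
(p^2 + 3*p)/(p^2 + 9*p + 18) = p/(p + 6)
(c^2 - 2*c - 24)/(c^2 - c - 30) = (c + 4)/(c + 5)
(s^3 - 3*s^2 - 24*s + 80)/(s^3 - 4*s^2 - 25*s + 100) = (s - 4)/(s - 5)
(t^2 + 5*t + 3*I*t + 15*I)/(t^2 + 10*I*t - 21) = (t + 5)/(t + 7*I)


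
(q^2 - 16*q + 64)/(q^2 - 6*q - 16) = (q - 8)/(q + 2)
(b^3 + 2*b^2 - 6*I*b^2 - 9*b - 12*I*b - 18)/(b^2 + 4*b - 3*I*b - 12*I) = (b^2 + b*(2 - 3*I) - 6*I)/(b + 4)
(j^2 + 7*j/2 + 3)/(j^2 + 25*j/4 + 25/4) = 2*(2*j^2 + 7*j + 6)/(4*j^2 + 25*j + 25)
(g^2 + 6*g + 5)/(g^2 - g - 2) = (g + 5)/(g - 2)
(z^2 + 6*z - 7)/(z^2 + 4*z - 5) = (z + 7)/(z + 5)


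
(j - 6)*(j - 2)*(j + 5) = j^3 - 3*j^2 - 28*j + 60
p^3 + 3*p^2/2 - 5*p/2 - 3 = (p - 3/2)*(p + 1)*(p + 2)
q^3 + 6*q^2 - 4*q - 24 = (q - 2)*(q + 2)*(q + 6)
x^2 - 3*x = x*(x - 3)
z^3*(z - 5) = z^4 - 5*z^3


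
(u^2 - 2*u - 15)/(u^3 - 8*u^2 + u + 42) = (u^2 - 2*u - 15)/(u^3 - 8*u^2 + u + 42)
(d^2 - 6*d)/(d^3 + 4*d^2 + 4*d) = (d - 6)/(d^2 + 4*d + 4)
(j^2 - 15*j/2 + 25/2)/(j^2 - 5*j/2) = (j - 5)/j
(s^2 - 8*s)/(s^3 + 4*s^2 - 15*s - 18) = s*(s - 8)/(s^3 + 4*s^2 - 15*s - 18)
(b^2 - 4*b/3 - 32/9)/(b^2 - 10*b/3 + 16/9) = (3*b + 4)/(3*b - 2)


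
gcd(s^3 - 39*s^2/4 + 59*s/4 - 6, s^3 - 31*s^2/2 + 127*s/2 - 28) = s - 8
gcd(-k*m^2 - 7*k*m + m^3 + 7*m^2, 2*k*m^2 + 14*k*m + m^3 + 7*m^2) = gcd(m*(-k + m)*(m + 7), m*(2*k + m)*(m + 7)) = m^2 + 7*m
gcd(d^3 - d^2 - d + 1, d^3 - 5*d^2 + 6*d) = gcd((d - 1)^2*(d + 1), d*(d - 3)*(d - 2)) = 1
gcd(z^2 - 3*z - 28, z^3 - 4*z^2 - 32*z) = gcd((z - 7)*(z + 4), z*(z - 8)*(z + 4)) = z + 4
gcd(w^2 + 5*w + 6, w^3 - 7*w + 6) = w + 3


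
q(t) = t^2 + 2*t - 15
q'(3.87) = 9.74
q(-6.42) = 13.38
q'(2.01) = 6.02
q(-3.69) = -8.76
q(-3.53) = -9.60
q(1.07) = -11.72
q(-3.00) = -12.00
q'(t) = 2*t + 2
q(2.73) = -2.09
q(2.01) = -6.94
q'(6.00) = 14.00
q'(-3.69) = -5.38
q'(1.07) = 4.14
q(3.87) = 7.72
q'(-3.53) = -5.06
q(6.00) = 33.00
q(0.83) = -12.65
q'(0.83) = 3.66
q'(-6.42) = -10.84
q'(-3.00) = -4.00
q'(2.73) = 7.46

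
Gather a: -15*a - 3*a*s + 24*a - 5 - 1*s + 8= a*(9 - 3*s) - s + 3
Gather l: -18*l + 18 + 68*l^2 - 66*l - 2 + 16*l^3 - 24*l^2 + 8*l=16*l^3 + 44*l^2 - 76*l + 16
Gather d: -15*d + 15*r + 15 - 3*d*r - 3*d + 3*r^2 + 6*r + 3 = d*(-3*r - 18) + 3*r^2 + 21*r + 18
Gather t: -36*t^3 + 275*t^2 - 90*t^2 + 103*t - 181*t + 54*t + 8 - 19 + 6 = -36*t^3 + 185*t^2 - 24*t - 5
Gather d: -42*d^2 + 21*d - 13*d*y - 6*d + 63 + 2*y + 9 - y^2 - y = -42*d^2 + d*(15 - 13*y) - y^2 + y + 72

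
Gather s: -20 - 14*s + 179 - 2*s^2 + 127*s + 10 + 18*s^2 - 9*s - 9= 16*s^2 + 104*s + 160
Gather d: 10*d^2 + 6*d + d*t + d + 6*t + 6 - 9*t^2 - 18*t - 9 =10*d^2 + d*(t + 7) - 9*t^2 - 12*t - 3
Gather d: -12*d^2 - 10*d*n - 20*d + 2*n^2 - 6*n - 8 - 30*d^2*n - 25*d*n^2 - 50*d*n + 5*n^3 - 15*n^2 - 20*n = d^2*(-30*n - 12) + d*(-25*n^2 - 60*n - 20) + 5*n^3 - 13*n^2 - 26*n - 8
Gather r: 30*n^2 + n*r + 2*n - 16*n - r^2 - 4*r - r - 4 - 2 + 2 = 30*n^2 - 14*n - r^2 + r*(n - 5) - 4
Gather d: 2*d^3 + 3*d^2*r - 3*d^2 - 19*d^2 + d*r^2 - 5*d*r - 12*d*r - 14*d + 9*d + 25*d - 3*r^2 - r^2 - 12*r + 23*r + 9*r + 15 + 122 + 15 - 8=2*d^3 + d^2*(3*r - 22) + d*(r^2 - 17*r + 20) - 4*r^2 + 20*r + 144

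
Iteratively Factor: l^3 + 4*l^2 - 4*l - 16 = (l + 2)*(l^2 + 2*l - 8) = (l - 2)*(l + 2)*(l + 4)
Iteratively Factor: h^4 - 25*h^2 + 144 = (h - 3)*(h^3 + 3*h^2 - 16*h - 48) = (h - 4)*(h - 3)*(h^2 + 7*h + 12) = (h - 4)*(h - 3)*(h + 3)*(h + 4)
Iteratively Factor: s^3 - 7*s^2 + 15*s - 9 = (s - 3)*(s^2 - 4*s + 3) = (s - 3)^2*(s - 1)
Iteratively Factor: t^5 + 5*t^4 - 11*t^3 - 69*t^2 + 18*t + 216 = (t - 3)*(t^4 + 8*t^3 + 13*t^2 - 30*t - 72) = (t - 3)*(t + 3)*(t^3 + 5*t^2 - 2*t - 24) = (t - 3)*(t + 3)*(t + 4)*(t^2 + t - 6) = (t - 3)*(t - 2)*(t + 3)*(t + 4)*(t + 3)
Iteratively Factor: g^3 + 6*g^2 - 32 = (g - 2)*(g^2 + 8*g + 16) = (g - 2)*(g + 4)*(g + 4)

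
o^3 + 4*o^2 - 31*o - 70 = (o - 5)*(o + 2)*(o + 7)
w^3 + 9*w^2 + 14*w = w*(w + 2)*(w + 7)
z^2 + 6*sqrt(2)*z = z*(z + 6*sqrt(2))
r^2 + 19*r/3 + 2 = (r + 1/3)*(r + 6)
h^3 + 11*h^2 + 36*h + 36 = (h + 2)*(h + 3)*(h + 6)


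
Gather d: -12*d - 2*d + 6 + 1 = 7 - 14*d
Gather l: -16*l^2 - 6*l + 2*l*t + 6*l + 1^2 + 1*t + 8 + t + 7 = -16*l^2 + 2*l*t + 2*t + 16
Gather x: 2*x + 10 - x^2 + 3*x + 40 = -x^2 + 5*x + 50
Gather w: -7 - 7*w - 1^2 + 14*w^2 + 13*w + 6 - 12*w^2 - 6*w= 2*w^2 - 2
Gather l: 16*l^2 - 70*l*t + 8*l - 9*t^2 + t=16*l^2 + l*(8 - 70*t) - 9*t^2 + t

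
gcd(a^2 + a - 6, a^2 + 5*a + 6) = a + 3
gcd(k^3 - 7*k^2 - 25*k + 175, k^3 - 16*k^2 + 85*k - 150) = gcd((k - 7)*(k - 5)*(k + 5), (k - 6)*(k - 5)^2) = k - 5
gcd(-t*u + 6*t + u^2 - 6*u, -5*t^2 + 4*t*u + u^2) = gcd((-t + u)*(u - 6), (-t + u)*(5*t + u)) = t - u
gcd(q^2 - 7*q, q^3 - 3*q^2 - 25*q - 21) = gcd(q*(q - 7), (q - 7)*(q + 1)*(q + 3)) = q - 7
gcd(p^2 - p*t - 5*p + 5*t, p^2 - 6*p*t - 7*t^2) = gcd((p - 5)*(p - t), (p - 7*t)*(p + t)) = 1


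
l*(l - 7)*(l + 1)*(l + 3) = l^4 - 3*l^3 - 25*l^2 - 21*l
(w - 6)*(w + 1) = w^2 - 5*w - 6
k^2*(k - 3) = k^3 - 3*k^2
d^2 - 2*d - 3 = (d - 3)*(d + 1)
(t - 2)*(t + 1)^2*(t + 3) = t^4 + 3*t^3 - 3*t^2 - 11*t - 6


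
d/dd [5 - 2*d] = -2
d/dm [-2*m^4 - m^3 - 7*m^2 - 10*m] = -8*m^3 - 3*m^2 - 14*m - 10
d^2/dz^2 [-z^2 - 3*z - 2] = -2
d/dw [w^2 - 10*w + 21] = 2*w - 10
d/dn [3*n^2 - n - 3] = 6*n - 1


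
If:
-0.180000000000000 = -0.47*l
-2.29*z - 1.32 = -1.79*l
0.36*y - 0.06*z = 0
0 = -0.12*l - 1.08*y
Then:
No Solution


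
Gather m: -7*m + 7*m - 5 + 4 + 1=0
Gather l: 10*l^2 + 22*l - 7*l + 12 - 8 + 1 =10*l^2 + 15*l + 5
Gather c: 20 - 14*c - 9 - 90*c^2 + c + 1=-90*c^2 - 13*c + 12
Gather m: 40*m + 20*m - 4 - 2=60*m - 6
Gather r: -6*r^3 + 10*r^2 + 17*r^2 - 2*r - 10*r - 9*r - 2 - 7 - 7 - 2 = -6*r^3 + 27*r^2 - 21*r - 18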